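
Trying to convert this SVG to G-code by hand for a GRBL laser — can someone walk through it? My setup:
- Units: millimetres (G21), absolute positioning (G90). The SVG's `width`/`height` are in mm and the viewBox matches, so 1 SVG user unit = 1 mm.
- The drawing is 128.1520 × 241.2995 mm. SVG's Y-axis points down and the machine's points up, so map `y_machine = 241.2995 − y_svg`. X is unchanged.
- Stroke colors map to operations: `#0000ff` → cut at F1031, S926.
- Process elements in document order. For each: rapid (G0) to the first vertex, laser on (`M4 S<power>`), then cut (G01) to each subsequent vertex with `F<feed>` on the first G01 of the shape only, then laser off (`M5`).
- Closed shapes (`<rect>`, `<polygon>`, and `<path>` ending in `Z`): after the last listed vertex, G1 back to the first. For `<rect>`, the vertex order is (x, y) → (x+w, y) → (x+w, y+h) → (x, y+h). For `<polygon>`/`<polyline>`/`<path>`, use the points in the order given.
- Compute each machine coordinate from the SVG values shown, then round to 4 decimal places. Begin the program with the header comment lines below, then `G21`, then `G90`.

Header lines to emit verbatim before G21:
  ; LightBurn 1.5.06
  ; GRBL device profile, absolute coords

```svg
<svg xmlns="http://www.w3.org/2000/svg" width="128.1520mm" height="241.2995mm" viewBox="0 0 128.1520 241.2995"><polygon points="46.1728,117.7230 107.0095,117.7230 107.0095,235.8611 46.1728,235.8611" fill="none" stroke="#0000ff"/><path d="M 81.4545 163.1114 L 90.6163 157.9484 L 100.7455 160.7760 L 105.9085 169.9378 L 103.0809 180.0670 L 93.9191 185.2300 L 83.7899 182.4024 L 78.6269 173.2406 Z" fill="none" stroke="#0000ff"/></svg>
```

; LightBurn 1.5.06
; GRBL device profile, absolute coords
G21
G90
G0 X46.1728 Y123.5765
M4 S926
G01 X107.0095 Y123.5765 F1031
G01 X107.0095 Y5.4384
G01 X46.1728 Y5.4384
G01 X46.1728 Y123.5765
M5
G0 X81.4545 Y78.1881
M4 S926
G01 X90.6163 Y83.3511 F1031
G01 X100.7455 Y80.5235
G01 X105.9085 Y71.3617
G01 X103.0809 Y61.2325
G01 X93.9191 Y56.0695
G01 X83.7899 Y58.8971
G01 X78.6269 Y68.0589
G01 X81.4545 Y78.1881
M5

1 u = 1 mm; y_m = 241.2995 − y.

[1] `<polygon>` rectangle, #0000ff→cut S926 F1031: (46.1728,123.5765) → (107.0095,123.5765) → (107.0095,5.4384) → (46.1728,5.4384) → (46.1728,123.5765) (closed)

[2] `<path>` regular polygon, #0000ff→cut S926 F1031: (81.4545,78.1881) → (90.6163,83.3511) → (100.7455,80.5235) → (105.9085,71.3617) → (103.0809,61.2325) → (93.9191,56.0695) → (83.7899,58.8971) → (78.6269,68.0589) → (81.4545,78.1881) (closed)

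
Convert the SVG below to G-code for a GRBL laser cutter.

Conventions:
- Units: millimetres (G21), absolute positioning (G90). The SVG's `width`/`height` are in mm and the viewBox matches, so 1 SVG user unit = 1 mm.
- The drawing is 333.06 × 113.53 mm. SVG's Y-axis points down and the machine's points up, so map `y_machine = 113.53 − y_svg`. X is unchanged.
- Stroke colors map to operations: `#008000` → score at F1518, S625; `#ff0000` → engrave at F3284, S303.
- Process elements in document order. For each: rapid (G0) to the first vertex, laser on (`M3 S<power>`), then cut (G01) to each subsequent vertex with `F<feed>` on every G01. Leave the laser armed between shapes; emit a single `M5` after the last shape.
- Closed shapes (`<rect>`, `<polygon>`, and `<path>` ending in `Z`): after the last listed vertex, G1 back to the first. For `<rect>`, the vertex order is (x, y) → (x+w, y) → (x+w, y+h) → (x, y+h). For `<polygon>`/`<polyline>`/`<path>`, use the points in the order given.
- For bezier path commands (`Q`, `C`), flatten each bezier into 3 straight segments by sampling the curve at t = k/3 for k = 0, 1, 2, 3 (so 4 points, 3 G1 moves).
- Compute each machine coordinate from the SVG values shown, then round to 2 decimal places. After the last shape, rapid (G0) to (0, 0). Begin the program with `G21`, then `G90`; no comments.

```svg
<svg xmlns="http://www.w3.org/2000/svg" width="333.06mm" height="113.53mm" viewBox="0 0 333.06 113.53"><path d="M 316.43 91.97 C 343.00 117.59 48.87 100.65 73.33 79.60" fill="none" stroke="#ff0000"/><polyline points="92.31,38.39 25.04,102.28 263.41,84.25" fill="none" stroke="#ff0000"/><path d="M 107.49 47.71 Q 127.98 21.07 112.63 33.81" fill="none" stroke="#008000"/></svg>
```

G21
G90
G0 X316.43 Y21.56
M3 S303
G01 X259.78 Y8.70 F3284
G01 X131.39 Y15.67 F3284
G01 X73.33 Y33.93 F3284
G0 X92.31 Y75.14
M3 S303
G01 X25.04 Y11.25 F3284
G01 X263.41 Y29.28 F3284
G0 X107.49 Y65.82
M3 S625
G01 X117.17 Y79.20 F1518
G01 X118.88 Y83.84 F1518
G01 X112.63 Y79.72 F1518
M5
G0 X0.00 Y0.00

Since the viewBox matches the mm dimensions, user units are millimetres directly. The only transform is the Y-flip y_m = 113.53 − y_svg.

Shape 1 is a cubic bezier drawn with `<path>`. Its stroke #ff0000 means engrave at S303, F3284. After flipping Y the toolpath is (316.43,21.56) → (259.78,8.70) → (131.39,15.67) → (73.33,33.93).

Shape 2 is a open polyline drawn with `<polyline>`. Its stroke #ff0000 means engrave at S303, F3284. After flipping Y the toolpath is (92.31,75.14) → (25.04,11.25) → (263.41,29.28).

Shape 3 is a quadratic bezier drawn with `<path>`. Its stroke #008000 means score at S625, F1518. After flipping Y the toolpath is (107.49,65.82) → (117.17,79.20) → (118.88,83.84) → (112.63,79.72).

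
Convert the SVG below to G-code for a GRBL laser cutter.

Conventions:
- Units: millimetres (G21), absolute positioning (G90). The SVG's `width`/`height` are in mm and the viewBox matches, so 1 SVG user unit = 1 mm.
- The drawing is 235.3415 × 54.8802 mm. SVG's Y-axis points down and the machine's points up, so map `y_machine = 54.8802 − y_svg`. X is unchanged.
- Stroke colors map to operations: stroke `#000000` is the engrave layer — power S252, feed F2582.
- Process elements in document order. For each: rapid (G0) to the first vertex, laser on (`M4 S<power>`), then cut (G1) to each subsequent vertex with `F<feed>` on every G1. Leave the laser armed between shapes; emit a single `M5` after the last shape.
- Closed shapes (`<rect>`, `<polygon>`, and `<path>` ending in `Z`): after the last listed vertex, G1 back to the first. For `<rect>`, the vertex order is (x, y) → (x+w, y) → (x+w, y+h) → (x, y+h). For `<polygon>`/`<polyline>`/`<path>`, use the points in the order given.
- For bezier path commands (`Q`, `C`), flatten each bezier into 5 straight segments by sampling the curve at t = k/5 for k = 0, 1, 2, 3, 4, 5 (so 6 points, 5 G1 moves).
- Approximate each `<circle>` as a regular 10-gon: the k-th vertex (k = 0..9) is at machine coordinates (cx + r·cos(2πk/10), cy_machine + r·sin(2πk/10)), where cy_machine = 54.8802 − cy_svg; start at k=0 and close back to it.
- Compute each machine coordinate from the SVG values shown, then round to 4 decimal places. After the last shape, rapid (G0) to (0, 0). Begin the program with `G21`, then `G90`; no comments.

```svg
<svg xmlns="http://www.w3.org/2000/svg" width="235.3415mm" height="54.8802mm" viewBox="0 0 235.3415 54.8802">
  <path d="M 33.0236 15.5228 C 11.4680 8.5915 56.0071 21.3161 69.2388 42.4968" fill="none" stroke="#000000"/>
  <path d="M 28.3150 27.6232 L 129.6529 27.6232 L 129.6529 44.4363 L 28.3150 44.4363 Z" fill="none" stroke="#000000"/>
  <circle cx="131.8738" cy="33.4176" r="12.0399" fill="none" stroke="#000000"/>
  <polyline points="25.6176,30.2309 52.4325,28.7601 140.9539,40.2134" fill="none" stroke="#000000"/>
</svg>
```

G21
G90
G0 X33.0236 Y39.3574
M4 S252
G1 X27.2424 Y41.2471 F2582
G1 X32.6486 Y38.9569 F2582
G1 X44.5669 Y33.0245 F2582
G1 X58.3221 Y23.9875 F2582
G1 X69.2388 Y12.3834 F2582
G0 X28.3150 Y27.2570
M4 S252
G1 X129.6529 Y27.2570 F2582
G1 X129.6529 Y10.4439 F2582
G1 X28.3150 Y10.4439 F2582
G1 X28.3150 Y27.2570 F2582
G0 X143.9137 Y21.4626
M4 S252
G1 X141.6143 Y28.5395 F2582
G1 X135.5943 Y32.9132 F2582
G1 X128.1533 Y32.9132 F2582
G1 X122.1333 Y28.5395 F2582
G1 X119.8339 Y21.4626 F2582
G1 X122.1333 Y14.3857 F2582
G1 X128.1533 Y10.0120 F2582
G1 X135.5943 Y10.0120 F2582
G1 X141.6143 Y14.3857 F2582
G1 X143.9137 Y21.4626 F2582
G0 X25.6176 Y24.6493
M4 S252
G1 X52.4325 Y26.1201 F2582
G1 X140.9539 Y14.6668 F2582
M5
G0 X0.0000 Y0.0000

viewBox `0 0 235.3415 54.8802` with mm width/height → 1 unit = 1 mm. Flip: y_m = 54.8802 − y_svg.

**Shape 1** — `<path>` cubic bezier, stroke `#000000` → engrave (S252, F2582). Control points (SVG): P0=(33.0236,15.5228), P1=(11.4680,8.5915), P2=(56.0071,21.3161), P3=(69.2388,42.4968); sampled at t=k/5. Machine vertices: (33.0236,39.3574) → (27.2424,41.2471) → (32.6486,38.9569) → (44.5669,33.0245) → (58.3221,23.9875) → (69.2388,12.3834). Open path.

**Shape 2** — `<path>` rectangle, stroke `#000000` → engrave (S252, F2582). Machine vertices: (28.3150,27.2570) → (129.6529,27.2570) → (129.6529,10.4439) → (28.3150,10.4439) → (28.3150,27.2570). Closed: final G1 returns to the first vertex.

**Shape 3** — `<circle>` circle, stroke `#000000` → engrave (S252, F2582). Machine vertices: (143.9137,21.4626) → (141.6143,28.5395) → (135.5943,32.9132) → (128.1533,32.9132) → (122.1333,28.5395) → (119.8339,21.4626) → (122.1333,14.3857) → (128.1533,10.0120) → (135.5943,10.0120) → (141.6143,14.3857) → (143.9137,21.4626). Closed: final G1 returns to the first vertex.

**Shape 4** — `<polyline>` open polyline, stroke `#000000` → engrave (S252, F2582). Machine vertices: (25.6176,24.6493) → (52.4325,26.1201) → (140.9539,14.6668). Open path.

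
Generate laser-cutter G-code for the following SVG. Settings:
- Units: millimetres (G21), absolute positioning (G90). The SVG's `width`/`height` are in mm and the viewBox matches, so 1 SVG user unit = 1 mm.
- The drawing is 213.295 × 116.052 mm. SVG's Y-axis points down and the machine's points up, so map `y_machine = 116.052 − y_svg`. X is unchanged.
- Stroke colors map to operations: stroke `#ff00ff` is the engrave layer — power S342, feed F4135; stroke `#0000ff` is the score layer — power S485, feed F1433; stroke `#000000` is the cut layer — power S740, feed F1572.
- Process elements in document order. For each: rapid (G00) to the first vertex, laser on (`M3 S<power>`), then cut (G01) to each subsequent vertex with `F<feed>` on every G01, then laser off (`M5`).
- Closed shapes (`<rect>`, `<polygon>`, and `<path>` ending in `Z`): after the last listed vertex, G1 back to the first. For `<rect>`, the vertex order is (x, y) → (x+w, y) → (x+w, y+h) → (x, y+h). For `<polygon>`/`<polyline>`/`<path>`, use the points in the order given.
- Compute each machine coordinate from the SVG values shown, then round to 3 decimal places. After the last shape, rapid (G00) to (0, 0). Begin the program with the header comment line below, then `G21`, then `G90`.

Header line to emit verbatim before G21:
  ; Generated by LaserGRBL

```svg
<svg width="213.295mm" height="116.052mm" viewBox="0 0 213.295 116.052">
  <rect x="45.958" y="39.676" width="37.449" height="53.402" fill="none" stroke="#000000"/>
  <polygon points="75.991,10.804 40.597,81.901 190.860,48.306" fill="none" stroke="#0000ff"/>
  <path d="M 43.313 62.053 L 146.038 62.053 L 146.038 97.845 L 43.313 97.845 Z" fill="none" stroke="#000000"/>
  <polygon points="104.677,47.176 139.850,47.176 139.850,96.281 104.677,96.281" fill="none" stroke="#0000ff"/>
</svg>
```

; Generated by LaserGRBL
G21
G90
G00 X45.958 Y76.376
M3 S740
G01 X83.407 Y76.376 F1572
G01 X83.407 Y22.974 F1572
G01 X45.958 Y22.974 F1572
G01 X45.958 Y76.376 F1572
M5
G00 X75.991 Y105.248
M3 S485
G01 X40.597 Y34.151 F1433
G01 X190.860 Y67.746 F1433
G01 X75.991 Y105.248 F1433
M5
G00 X43.313 Y53.999
M3 S740
G01 X146.038 Y53.999 F1572
G01 X146.038 Y18.207 F1572
G01 X43.313 Y18.207 F1572
G01 X43.313 Y53.999 F1572
M5
G00 X104.677 Y68.876
M3 S485
G01 X139.850 Y68.876 F1433
G01 X139.850 Y19.771 F1433
G01 X104.677 Y19.771 F1433
G01 X104.677 Y68.876 F1433
M5
G00 X0.000 Y0.000

viewBox `0 0 213.295 116.052` with mm width/height → 1 unit = 1 mm. Flip: y_m = 116.052 − y_svg.

**Shape 1** — `<rect>` rectangle, stroke `#000000` → cut (S740, F1572). Machine vertices: (45.958,76.376) → (83.407,76.376) → (83.407,22.974) → (45.958,22.974) → (45.958,76.376). Closed: final G1 returns to the first vertex.

**Shape 2** — `<polygon>` closed polygon, stroke `#0000ff` → score (S485, F1433). Machine vertices: (75.991,105.248) → (40.597,34.151) → (190.860,67.746) → (75.991,105.248). Closed: final G1 returns to the first vertex.

**Shape 3** — `<path>` rectangle, stroke `#000000` → cut (S740, F1572). Machine vertices: (43.313,53.999) → (146.038,53.999) → (146.038,18.207) → (43.313,18.207) → (43.313,53.999). Closed: final G1 returns to the first vertex.

**Shape 4** — `<polygon>` rectangle, stroke `#0000ff` → score (S485, F1433). Machine vertices: (104.677,68.876) → (139.850,68.876) → (139.850,19.771) → (104.677,19.771) → (104.677,68.876). Closed: final G1 returns to the first vertex.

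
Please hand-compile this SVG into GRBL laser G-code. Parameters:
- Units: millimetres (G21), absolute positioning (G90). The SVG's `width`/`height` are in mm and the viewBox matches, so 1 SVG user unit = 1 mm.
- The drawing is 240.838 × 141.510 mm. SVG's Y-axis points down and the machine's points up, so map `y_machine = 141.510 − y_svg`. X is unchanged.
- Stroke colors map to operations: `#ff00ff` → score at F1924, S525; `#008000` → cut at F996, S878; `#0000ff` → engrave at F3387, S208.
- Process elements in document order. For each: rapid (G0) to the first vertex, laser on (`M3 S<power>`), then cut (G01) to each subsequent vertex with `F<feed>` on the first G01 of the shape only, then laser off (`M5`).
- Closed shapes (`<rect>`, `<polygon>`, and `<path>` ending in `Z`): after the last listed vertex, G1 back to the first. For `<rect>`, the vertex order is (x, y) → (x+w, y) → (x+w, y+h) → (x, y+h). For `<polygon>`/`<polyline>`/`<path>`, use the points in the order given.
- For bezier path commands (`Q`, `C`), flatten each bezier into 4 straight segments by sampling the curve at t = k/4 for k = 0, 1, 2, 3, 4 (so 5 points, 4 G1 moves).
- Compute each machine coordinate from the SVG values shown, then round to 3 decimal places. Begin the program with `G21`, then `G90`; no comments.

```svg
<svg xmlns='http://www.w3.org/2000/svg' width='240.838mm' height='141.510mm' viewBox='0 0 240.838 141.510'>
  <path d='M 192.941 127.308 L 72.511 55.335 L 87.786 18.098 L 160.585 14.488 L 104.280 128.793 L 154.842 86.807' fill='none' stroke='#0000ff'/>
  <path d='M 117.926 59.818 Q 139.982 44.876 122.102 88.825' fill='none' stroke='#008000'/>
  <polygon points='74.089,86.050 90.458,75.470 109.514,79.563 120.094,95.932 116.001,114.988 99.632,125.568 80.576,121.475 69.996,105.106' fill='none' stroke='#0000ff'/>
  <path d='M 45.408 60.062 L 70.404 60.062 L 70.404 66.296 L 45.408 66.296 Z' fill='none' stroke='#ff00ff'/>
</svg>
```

G21
G90
G0 X192.941 Y14.202
M3 S208
G01 X72.511 Y86.175 F3387
G01 X87.786 Y123.412
G01 X160.585 Y127.022
G01 X104.280 Y12.717
G01 X154.842 Y54.703
M5
G0 X117.926 Y81.692
M3 S878
G01 X126.458 Y85.482 F996
G01 X129.998 Y81.911
G01 X128.546 Y70.979
G01 X122.102 Y52.685
M5
G0 X74.089 Y55.460
M3 S208
G01 X90.458 Y66.040 F3387
G01 X109.514 Y61.947
G01 X120.094 Y45.578
G01 X116.001 Y26.522
G01 X99.632 Y15.942
G01 X80.576 Y20.035
G01 X69.996 Y36.404
G01 X74.089 Y55.460
M5
G0 X45.408 Y81.448
M3 S525
G01 X70.404 Y81.448 F1924
G01 X70.404 Y75.214
G01 X45.408 Y75.214
G01 X45.408 Y81.448
M5

Since the viewBox matches the mm dimensions, user units are millimetres directly. The only transform is the Y-flip y_m = 141.510 − y_svg.

Shape 1 is a open polyline drawn with `<path>`. Its stroke #0000ff means engrave at S208, F3387. After flipping Y the toolpath is (192.941,14.202) → (72.511,86.175) → (87.786,123.412) → (160.585,127.022) → (104.280,12.717) → (154.842,54.703).

Shape 2 is a quadratic bezier drawn with `<path>`. Its stroke #008000 means cut at S878, F996. After flipping Y the toolpath is (117.926,81.692) → (126.458,85.482) → (129.998,81.911) → (128.546,70.979) → (122.102,52.685).

Shape 3 is a regular polygon drawn with `<polygon>`. Its stroke #0000ff means engrave at S208, F3387. After flipping Y the toolpath is (74.089,55.460) → (90.458,66.040) → (109.514,61.947) → (120.094,45.578) → (116.001,26.522) → (99.632,15.942) → (80.576,20.035) → (69.996,36.404) → (74.089,55.460), returning to the start.

Shape 4 is a rectangle drawn with `<path>`. Its stroke #ff00ff means score at S525, F1924. After flipping Y the toolpath is (45.408,81.448) → (70.404,81.448) → (70.404,75.214) → (45.408,75.214) → (45.408,81.448), returning to the start.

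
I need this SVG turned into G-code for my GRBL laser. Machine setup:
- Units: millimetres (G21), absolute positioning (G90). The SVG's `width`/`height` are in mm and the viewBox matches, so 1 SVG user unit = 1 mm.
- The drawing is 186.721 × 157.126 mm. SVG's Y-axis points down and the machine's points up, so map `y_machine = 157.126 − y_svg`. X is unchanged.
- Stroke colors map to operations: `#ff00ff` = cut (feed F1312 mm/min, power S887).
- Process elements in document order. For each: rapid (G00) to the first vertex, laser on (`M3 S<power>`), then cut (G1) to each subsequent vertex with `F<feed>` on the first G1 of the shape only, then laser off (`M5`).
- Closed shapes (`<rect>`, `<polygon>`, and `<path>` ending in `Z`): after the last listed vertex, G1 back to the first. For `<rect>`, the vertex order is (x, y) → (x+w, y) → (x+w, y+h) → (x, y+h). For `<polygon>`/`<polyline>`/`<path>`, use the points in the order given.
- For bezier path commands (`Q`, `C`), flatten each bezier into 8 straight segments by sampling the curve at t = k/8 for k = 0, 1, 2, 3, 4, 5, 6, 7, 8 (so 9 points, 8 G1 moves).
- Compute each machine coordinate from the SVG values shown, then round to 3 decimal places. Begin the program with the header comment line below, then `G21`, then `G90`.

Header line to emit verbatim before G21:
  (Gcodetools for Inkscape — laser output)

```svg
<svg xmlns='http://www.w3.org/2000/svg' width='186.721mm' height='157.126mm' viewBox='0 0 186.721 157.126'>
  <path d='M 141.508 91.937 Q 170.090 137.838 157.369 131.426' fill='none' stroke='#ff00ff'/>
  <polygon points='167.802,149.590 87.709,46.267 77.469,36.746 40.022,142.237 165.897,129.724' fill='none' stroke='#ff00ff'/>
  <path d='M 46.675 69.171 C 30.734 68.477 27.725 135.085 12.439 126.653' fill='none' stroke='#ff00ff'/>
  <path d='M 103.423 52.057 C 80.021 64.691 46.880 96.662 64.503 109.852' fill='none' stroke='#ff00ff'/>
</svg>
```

viewBox `0 0 186.721 157.126` with mm width/height → 1 unit = 1 mm. Flip: y_m = 157.126 − y_svg.

**Shape 1** — `<path>` quadratic bezier, stroke `#ff00ff` → cut (S887, F1312). Control points (SVG): P0=(141.508,91.937), P1=(170.090,137.838), P2=(157.369,131.426); sampled at t=k/8. Machine vertices: (141.508,65.189) → (148.008,54.531) → (153.218,45.508) → (157.136,38.120) → (159.764,32.366) → (161.102,28.248) → (161.148,25.764) → (159.904,24.914) → (157.369,25.700). Open path.

**Shape 2** — `<polygon>` closed polygon, stroke `#ff00ff` → cut (S887, F1312). Machine vertices: (167.802,7.536) → (87.709,110.859) → (77.469,120.380) → (40.022,14.889) → (165.897,27.402) → (167.802,7.536). Closed: final G1 returns to the first vertex.

**Shape 3** — `<path>` cubic bezier, stroke `#ff00ff` → cut (S887, F1312). Control points (SVG): P0=(46.675,69.171), P1=(30.734,68.477), P2=(27.725,135.085), P3=(12.439,126.653); sampled at t=k/8. Machine vertices: (46.675,87.955) → (41.254,85.338) → (36.750,78.080) → (32.868,67.849) → (29.311,56.312) → (25.786,45.138) → (21.995,35.995) → (17.645,30.550) → (12.439,30.473). Open path.

**Shape 4** — `<path>` cubic bezier, stroke `#ff00ff` → cut (S887, F1312). Control points (SVG): P0=(103.423,52.057), P1=(80.021,64.691), P2=(46.880,96.662), P3=(64.503,109.852); sampled at t=k/8. Machine vertices: (103.423,105.069) → (94.309,99.499) → (84.991,92.563) → (76.178,84.708) → (68.579,76.380) → (62.903,68.026) → (59.859,60.092) → (60.156,53.026) → (64.503,47.274). Open path.

(Gcodetools for Inkscape — laser output)
G21
G90
G00 X141.508 Y65.189
M3 S887
G1 X148.008 Y54.531 F1312
G1 X153.218 Y45.508
G1 X157.136 Y38.120
G1 X159.764 Y32.366
G1 X161.102 Y28.248
G1 X161.148 Y25.764
G1 X159.904 Y24.914
G1 X157.369 Y25.700
M5
G00 X167.802 Y7.536
M3 S887
G1 X87.709 Y110.859 F1312
G1 X77.469 Y120.380
G1 X40.022 Y14.889
G1 X165.897 Y27.402
G1 X167.802 Y7.536
M5
G00 X46.675 Y87.955
M3 S887
G1 X41.254 Y85.338 F1312
G1 X36.750 Y78.080
G1 X32.868 Y67.849
G1 X29.311 Y56.312
G1 X25.786 Y45.138
G1 X21.995 Y35.995
G1 X17.645 Y30.550
G1 X12.439 Y30.473
M5
G00 X103.423 Y105.069
M3 S887
G1 X94.309 Y99.499 F1312
G1 X84.991 Y92.563
G1 X76.178 Y84.708
G1 X68.579 Y76.380
G1 X62.903 Y68.026
G1 X59.859 Y60.092
G1 X60.156 Y53.026
G1 X64.503 Y47.274
M5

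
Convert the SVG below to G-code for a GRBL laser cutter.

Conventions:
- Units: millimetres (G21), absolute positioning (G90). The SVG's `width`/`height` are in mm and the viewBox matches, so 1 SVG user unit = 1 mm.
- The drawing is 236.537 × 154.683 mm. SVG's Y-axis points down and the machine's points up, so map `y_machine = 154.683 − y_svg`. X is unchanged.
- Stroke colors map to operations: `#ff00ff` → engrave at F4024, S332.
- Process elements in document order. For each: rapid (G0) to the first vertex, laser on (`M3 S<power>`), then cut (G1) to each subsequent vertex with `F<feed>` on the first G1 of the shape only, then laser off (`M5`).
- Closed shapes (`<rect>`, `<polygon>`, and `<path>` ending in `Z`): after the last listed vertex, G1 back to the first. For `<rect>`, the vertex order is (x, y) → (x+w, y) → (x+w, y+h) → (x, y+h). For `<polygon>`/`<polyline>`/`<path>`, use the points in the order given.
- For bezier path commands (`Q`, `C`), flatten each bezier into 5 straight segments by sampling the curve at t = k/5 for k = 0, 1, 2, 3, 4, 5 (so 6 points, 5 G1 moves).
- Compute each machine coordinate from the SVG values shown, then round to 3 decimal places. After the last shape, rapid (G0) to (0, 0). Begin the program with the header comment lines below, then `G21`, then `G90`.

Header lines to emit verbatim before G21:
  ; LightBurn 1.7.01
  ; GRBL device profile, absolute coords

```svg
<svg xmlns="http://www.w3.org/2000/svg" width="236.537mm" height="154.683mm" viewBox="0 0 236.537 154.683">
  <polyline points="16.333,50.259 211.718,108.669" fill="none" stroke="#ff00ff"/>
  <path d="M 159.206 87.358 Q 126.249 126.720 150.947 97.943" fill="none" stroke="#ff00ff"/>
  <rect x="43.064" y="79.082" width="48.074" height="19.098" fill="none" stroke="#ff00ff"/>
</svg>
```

Since the viewBox matches the mm dimensions, user units are millimetres directly. The only transform is the Y-flip y_m = 154.683 − y_svg.

Shape 1 is a line segment drawn with `<polyline>`. Its stroke #ff00ff means engrave at S332, F4024. After flipping Y the toolpath is (16.333,104.424) → (211.718,46.014).

Shape 2 is a quadratic bezier drawn with `<path>`. Its stroke #ff00ff means engrave at S332, F4024. After flipping Y the toolpath is (159.206,67.325) → (148.329,54.306) → (142.065,46.738) → (140.413,44.621) → (143.374,47.955) → (150.947,56.740).

Shape 3 is a rectangle drawn with `<rect>`. Its stroke #ff00ff means engrave at S332, F4024. After flipping Y the toolpath is (43.064,75.601) → (91.138,75.601) → (91.138,56.503) → (43.064,56.503) → (43.064,75.601), returning to the start.

; LightBurn 1.7.01
; GRBL device profile, absolute coords
G21
G90
G0 X16.333 Y104.424
M3 S332
G1 X211.718 Y46.014 F4024
M5
G0 X159.206 Y67.325
M3 S332
G1 X148.329 Y54.306 F4024
G1 X142.065 Y46.738
G1 X140.413 Y44.621
G1 X143.374 Y47.955
G1 X150.947 Y56.740
M5
G0 X43.064 Y75.601
M3 S332
G1 X91.138 Y75.601 F4024
G1 X91.138 Y56.503
G1 X43.064 Y56.503
G1 X43.064 Y75.601
M5
G0 X0.000 Y0.000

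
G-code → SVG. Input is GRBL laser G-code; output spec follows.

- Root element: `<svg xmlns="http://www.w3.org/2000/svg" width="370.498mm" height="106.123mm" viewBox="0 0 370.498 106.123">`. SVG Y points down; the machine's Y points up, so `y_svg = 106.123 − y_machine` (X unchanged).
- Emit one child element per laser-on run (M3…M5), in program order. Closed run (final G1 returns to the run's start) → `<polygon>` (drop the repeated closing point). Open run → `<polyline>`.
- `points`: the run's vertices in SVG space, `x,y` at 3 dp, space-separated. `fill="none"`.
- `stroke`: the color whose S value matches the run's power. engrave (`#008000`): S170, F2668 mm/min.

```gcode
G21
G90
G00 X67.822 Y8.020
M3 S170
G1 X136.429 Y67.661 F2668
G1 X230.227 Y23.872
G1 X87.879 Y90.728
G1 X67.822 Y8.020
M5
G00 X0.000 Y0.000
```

<svg xmlns="http://www.w3.org/2000/svg" width="370.498mm" height="106.123mm" viewBox="0 0 370.498 106.123">
  <polygon points="67.822,98.103 136.429,38.462 230.227,82.251 87.879,15.395" fill="none" stroke="#008000"/>
</svg>

y_svg = 106.123 − y_m. Every run uses S170, so all elements get stroke `#008000` (engrave).

[1] closed run; points: 67.822,98.103 136.429,38.462 230.227,82.251 87.879,15.395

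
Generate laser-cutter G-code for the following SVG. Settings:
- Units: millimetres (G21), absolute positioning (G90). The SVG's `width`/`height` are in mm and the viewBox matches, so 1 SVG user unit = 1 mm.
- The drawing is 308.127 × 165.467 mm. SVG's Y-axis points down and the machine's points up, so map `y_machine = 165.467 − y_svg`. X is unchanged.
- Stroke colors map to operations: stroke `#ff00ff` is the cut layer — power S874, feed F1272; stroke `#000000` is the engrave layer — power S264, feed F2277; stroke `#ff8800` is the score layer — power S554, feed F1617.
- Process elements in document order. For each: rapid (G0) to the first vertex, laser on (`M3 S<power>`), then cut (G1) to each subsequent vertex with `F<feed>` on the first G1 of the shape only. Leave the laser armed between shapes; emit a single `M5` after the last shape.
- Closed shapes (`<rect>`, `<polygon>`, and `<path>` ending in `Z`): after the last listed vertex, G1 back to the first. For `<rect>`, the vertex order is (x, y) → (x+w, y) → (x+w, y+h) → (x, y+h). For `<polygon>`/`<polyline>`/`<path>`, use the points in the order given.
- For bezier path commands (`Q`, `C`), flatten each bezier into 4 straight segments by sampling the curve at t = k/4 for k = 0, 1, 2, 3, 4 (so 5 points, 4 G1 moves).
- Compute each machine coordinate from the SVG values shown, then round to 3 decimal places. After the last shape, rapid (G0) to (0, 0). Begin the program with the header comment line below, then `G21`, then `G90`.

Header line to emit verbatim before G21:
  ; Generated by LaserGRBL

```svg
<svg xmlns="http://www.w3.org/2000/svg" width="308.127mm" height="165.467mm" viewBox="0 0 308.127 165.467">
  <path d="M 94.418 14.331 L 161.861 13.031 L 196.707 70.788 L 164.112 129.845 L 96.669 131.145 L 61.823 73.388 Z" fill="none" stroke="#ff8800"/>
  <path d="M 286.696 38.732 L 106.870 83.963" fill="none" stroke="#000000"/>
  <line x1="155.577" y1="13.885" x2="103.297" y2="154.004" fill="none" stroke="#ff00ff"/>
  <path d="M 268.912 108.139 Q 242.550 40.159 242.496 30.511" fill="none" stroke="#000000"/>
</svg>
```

; Generated by LaserGRBL
G21
G90
G0 X94.418 Y151.136
M3 S554
G1 X161.861 Y152.436 F1617
G1 X196.707 Y94.679
G1 X164.112 Y35.622
G1 X96.669 Y34.322
G1 X61.823 Y92.079
G1 X94.418 Y151.136
G0 X286.696 Y126.735
M3 S264
G1 X106.870 Y81.504 F2277
G0 X155.577 Y151.582
M3 S874
G1 X103.297 Y11.463 F1272
G0 X268.912 Y57.328
M3 S264
G1 X257.375 Y87.672 F2277
G1 X249.127 Y110.725
G1 X244.167 Y126.486
G1 X242.496 Y134.956
M5
G0 X0.000 Y0.000

1 u = 1 mm; y_m = 165.467 − y.

[1] `<path>` regular polygon, #ff8800→score S554 F1617: (94.418,151.136) → (161.861,152.436) → (196.707,94.679) → (164.112,35.622) → (96.669,34.322) → (61.823,92.079) → (94.418,151.136) (closed)

[2] `<path>` line segment, #000000→engrave S264 F2277: (286.696,126.735) → (106.870,81.504)

[3] `<line>` line segment, #ff00ff→cut S874 F1272: (155.577,151.582) → (103.297,11.463)

[4] `<path>` quadratic bezier, #000000→engrave S264 F2277: (268.912,57.328) → (257.375,87.672) → (249.127,110.725) → (244.167,126.486) → (242.496,134.956)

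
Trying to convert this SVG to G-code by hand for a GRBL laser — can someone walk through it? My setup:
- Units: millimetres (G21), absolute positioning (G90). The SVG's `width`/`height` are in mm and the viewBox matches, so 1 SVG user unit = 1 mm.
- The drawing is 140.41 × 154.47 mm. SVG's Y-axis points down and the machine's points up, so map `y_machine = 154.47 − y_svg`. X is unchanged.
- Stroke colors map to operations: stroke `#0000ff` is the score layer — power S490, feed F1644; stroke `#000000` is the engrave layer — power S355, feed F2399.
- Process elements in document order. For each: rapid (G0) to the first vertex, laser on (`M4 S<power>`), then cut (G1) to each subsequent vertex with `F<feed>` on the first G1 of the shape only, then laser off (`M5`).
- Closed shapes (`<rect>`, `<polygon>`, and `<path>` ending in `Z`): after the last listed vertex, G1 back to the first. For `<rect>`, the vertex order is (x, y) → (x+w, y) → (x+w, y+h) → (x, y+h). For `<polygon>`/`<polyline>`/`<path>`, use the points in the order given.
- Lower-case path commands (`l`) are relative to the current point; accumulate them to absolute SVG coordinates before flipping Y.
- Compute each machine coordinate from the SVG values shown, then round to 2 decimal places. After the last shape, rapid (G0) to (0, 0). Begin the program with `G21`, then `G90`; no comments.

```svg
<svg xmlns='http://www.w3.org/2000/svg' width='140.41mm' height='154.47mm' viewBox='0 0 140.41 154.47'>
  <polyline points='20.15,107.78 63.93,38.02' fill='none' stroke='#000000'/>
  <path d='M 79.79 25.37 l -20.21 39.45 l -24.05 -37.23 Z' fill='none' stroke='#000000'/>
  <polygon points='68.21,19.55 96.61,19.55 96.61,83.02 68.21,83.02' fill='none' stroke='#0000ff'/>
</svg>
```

viewBox `0 0 140.41 154.47` with mm width/height → 1 unit = 1 mm. Flip: y_m = 154.47 − y_svg.

**Shape 1** — `<polyline>` line segment, stroke `#000000` → engrave (S355, F2399). Machine vertices: (20.15,46.69) → (63.93,116.45). Open path.

**Shape 2** — `<path>` regular polygon, stroke `#000000` → engrave (S355, F2399). Machine vertices: (79.79,129.10) → (59.58,89.65) → (35.53,126.88) → (79.79,129.10). Closed: final G1 returns to the first vertex.

**Shape 3** — `<polygon>` rectangle, stroke `#0000ff` → score (S490, F1644). Machine vertices: (68.21,134.92) → (96.61,134.92) → (96.61,71.45) → (68.21,71.45) → (68.21,134.92). Closed: final G1 returns to the first vertex.

G21
G90
G0 X20.15 Y46.69
M4 S355
G1 X63.93 Y116.45 F2399
M5
G0 X79.79 Y129.10
M4 S355
G1 X59.58 Y89.65 F2399
G1 X35.53 Y126.88
G1 X79.79 Y129.10
M5
G0 X68.21 Y134.92
M4 S490
G1 X96.61 Y134.92 F1644
G1 X96.61 Y71.45
G1 X68.21 Y71.45
G1 X68.21 Y134.92
M5
G0 X0.00 Y0.00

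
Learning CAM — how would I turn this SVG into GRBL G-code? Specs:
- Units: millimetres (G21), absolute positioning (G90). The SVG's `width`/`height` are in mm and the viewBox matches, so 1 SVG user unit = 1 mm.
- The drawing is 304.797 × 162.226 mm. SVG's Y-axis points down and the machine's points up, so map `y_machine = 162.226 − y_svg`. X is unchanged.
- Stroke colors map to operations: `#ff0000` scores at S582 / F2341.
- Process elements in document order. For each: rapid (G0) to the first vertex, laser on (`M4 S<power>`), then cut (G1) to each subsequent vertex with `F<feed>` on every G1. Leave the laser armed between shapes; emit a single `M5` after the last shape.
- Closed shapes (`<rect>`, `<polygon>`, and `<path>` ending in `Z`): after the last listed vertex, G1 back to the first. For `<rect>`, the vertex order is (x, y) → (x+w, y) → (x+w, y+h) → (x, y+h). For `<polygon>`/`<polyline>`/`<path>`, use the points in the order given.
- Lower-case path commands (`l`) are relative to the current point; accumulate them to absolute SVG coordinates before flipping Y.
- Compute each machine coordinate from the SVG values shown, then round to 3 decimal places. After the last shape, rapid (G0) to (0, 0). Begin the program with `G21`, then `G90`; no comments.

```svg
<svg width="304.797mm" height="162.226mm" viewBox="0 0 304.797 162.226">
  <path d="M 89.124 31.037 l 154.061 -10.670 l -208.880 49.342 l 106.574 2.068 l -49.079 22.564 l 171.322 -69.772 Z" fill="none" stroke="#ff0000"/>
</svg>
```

G21
G90
G0 X89.124 Y131.189
M4 S582
G1 X243.185 Y141.859 F2341
G1 X34.305 Y92.517 F2341
G1 X140.879 Y90.449 F2341
G1 X91.800 Y67.885 F2341
G1 X263.122 Y137.657 F2341
G1 X89.124 Y131.189 F2341
M5
G0 X0.000 Y0.000

Since the viewBox matches the mm dimensions, user units are millimetres directly. The only transform is the Y-flip y_m = 162.226 − y_svg.

Shape 1 is a closed polygon drawn with `<path>`. Its stroke #ff0000 means score at S582, F2341. After flipping Y the toolpath is (89.124,131.189) → (243.185,141.859) → (34.305,92.517) → (140.879,90.449) → (91.800,67.885) → (263.122,137.657) → (89.124,131.189), returning to the start.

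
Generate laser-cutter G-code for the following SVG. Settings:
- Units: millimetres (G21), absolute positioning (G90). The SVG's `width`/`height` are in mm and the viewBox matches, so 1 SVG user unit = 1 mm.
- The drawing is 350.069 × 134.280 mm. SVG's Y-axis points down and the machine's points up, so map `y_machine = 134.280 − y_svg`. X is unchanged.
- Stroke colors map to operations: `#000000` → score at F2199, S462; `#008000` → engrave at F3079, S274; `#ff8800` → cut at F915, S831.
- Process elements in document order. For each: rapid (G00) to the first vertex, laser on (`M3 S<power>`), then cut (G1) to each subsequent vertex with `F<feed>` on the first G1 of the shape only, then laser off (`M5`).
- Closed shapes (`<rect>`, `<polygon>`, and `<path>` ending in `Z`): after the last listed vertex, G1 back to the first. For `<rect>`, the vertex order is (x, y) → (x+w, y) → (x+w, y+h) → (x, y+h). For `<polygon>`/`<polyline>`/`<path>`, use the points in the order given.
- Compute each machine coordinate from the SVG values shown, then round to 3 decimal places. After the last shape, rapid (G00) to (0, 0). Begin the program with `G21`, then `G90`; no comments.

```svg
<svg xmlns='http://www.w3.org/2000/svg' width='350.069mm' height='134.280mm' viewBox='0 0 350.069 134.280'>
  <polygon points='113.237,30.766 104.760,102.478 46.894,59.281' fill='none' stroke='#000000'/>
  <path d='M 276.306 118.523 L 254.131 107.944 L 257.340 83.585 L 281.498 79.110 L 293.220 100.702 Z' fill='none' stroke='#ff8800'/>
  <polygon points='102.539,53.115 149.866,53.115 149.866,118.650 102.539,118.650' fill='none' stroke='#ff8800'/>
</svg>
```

1 u = 1 mm; y_m = 134.280 − y.

[1] `<polygon>` regular polygon, #000000→score S462 F2199: (113.237,103.514) → (104.760,31.802) → (46.894,74.999) → (113.237,103.514) (closed)

[2] `<path>` regular polygon, #ff8800→cut S831 F915: (276.306,15.757) → (254.131,26.336) → (257.340,50.695) → (281.498,55.170) → (293.220,33.578) → (276.306,15.757) (closed)

[3] `<polygon>` rectangle, #ff8800→cut S831 F915: (102.539,81.165) → (149.866,81.165) → (149.866,15.630) → (102.539,15.630) → (102.539,81.165) (closed)

G21
G90
G00 X113.237 Y103.514
M3 S462
G1 X104.760 Y31.802 F2199
G1 X46.894 Y74.999
G1 X113.237 Y103.514
M5
G00 X276.306 Y15.757
M3 S831
G1 X254.131 Y26.336 F915
G1 X257.340 Y50.695
G1 X281.498 Y55.170
G1 X293.220 Y33.578
G1 X276.306 Y15.757
M5
G00 X102.539 Y81.165
M3 S831
G1 X149.866 Y81.165 F915
G1 X149.866 Y15.630
G1 X102.539 Y15.630
G1 X102.539 Y81.165
M5
G00 X0.000 Y0.000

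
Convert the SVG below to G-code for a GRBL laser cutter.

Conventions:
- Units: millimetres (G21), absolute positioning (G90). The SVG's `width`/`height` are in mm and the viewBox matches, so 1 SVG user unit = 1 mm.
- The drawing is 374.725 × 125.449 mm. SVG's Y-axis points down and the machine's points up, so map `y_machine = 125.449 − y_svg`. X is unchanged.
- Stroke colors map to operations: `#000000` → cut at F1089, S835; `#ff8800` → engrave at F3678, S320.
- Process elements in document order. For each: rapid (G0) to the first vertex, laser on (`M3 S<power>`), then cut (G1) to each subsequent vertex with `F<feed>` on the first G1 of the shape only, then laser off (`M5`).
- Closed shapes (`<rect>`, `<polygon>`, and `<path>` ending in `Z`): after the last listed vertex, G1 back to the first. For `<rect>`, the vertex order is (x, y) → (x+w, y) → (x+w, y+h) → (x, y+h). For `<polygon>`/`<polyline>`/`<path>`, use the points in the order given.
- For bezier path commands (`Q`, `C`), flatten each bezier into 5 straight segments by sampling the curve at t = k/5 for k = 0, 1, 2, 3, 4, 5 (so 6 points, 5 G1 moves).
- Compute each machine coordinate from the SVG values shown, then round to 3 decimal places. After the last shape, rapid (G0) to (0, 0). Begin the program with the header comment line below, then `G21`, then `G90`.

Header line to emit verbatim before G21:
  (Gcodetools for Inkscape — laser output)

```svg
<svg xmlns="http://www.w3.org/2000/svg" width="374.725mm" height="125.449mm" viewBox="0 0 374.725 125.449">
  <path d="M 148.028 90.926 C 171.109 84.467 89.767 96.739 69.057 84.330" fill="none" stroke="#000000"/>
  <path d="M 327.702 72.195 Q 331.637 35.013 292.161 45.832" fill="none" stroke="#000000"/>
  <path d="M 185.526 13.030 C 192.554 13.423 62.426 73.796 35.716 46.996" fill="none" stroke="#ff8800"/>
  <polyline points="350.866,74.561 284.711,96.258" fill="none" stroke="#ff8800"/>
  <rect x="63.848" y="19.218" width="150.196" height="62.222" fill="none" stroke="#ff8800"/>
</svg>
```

(Gcodetools for Inkscape — laser output)
G21
G90
G0 X148.028 Y34.523
M3 S835
G1 X150.666 Y36.498 F1089
G1 X136.166 Y36.061
G1 X112.449 Y35.297
G1 X87.438 Y36.288
G1 X69.057 Y41.119
M5
G0 X327.702 Y53.254
M3 S835
G1 X327.540 Y66.207 F1089
G1 X323.904 Y75.319
G1 X316.796 Y80.592
G1 X306.215 Y82.025
G1 X292.161 Y79.617
M5
G0 X185.526 Y112.419
M3 S320
G1 X175.209 Y106.163 F3678
G1 X143.521 Y92.575
G1 X102.012 Y78.718
G1 X62.228 Y71.657
G1 X35.716 Y78.453
M5
G0 X350.866 Y50.888
M3 S320
G1 X284.711 Y29.191 F3678
M5
G0 X63.848 Y106.231
M3 S320
G1 X214.044 Y106.231 F3678
G1 X214.044 Y44.009
G1 X63.848 Y44.009
G1 X63.848 Y106.231
M5
G0 X0.000 Y0.000

Since the viewBox matches the mm dimensions, user units are millimetres directly. The only transform is the Y-flip y_m = 125.449 − y_svg.

Shape 1 is a cubic bezier drawn with `<path>`. Its stroke #000000 means cut at S835, F1089. After flipping Y the toolpath is (148.028,34.523) → (150.666,36.498) → (136.166,36.061) → (112.449,35.297) → (87.438,36.288) → (69.057,41.119).

Shape 2 is a quadratic bezier drawn with `<path>`. Its stroke #000000 means cut at S835, F1089. After flipping Y the toolpath is (327.702,53.254) → (327.540,66.207) → (323.904,75.319) → (316.796,80.592) → (306.215,82.025) → (292.161,79.617).

Shape 3 is a cubic bezier drawn with `<path>`. Its stroke #ff8800 means engrave at S320, F3678. After flipping Y the toolpath is (185.526,112.419) → (175.209,106.163) → (143.521,92.575) → (102.012,78.718) → (62.228,71.657) → (35.716,78.453).

Shape 4 is a line segment drawn with `<polyline>`. Its stroke #ff8800 means engrave at S320, F3678. After flipping Y the toolpath is (350.866,50.888) → (284.711,29.191).

Shape 5 is a rectangle drawn with `<rect>`. Its stroke #ff8800 means engrave at S320, F3678. After flipping Y the toolpath is (63.848,106.231) → (214.044,106.231) → (214.044,44.009) → (63.848,44.009) → (63.848,106.231), returning to the start.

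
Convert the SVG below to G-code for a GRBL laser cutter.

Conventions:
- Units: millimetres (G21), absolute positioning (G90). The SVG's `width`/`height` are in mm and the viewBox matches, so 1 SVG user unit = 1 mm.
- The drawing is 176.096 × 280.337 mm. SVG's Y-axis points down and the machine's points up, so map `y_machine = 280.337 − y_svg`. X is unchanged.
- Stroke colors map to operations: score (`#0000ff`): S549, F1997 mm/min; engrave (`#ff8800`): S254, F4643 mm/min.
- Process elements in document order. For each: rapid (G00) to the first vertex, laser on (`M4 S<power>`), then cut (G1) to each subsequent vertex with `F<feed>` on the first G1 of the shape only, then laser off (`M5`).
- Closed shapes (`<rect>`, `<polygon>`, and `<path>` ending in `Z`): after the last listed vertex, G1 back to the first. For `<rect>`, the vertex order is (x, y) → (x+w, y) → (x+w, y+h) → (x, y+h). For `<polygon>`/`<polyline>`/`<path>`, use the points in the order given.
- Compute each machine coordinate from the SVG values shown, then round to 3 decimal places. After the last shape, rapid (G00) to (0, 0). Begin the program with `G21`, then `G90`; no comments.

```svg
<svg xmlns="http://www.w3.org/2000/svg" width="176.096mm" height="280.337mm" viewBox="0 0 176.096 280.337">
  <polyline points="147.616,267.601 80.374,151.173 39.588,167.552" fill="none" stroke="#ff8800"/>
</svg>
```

G21
G90
G00 X147.616 Y12.736
M4 S254
G1 X80.374 Y129.164 F4643
G1 X39.588 Y112.785
M5
G00 X0.000 Y0.000

viewBox `0 0 176.096 280.337` with mm width/height → 1 unit = 1 mm. Flip: y_m = 280.337 − y_svg.

**Shape 1** — `<polyline>` open polyline, stroke `#ff8800` → engrave (S254, F4643). Machine vertices: (147.616,12.736) → (80.374,129.164) → (39.588,112.785). Open path.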